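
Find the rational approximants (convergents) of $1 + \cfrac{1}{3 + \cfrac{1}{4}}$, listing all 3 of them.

Using the convergent recurrence p_i = a_i*p_{i-1} + p_{i-2}, q_i = a_i*q_{i-1} + q_{i-2} with p_{-2}=0, p_{-1}=1, q_{-2}=1, q_{-1}=0:
  i=0: a_0=1, p_0 = 1*1 + 0 = 1, q_0 = 1*0 + 1 = 1.
  i=1: a_1=3, p_1 = 3*1 + 1 = 4, q_1 = 3*1 + 0 = 3.
  i=2: a_2=4, p_2 = 4*4 + 1 = 17, q_2 = 4*3 + 1 = 13.

1/1, 4/3, 17/13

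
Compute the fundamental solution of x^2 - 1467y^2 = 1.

(x, y) = (64080026, 1673045)

First expand sqrt(1467) as a continued fraction. With x_i = (sqrt(1467) + m_i)/d_i and (m_0, d_0) = (0, 1): a_0 = floor(sqrt(1467)) = 38, since 38^2 = 1444 <= 1467 < 1521 = 39^2.
Iterate m_{i+1} = d_i*a_i - m_i, d_{i+1} = (1467 - m_{i+1}^2)/d_i, a_{i+1} = floor((a_0 + m_{i+1})/d_{i+1}):
  m_1 = 1*38 - 0 = 38, d_1 = (1467 - 38^2)/1 = 23/1 = 23, a_1 = floor((38 + 38)/23) = 3.
  m_2 = 23*3 - 38 = 31, d_2 = (1467 - 31^2)/23 = 506/23 = 22, a_2 = floor((38 + 31)/22) = 3.
  m_3 = 22*3 - 31 = 35, d_3 = (1467 - 35^2)/22 = 242/22 = 11, a_3 = floor((38 + 35)/11) = 6.
  m_4 = 11*6 - 35 = 31, d_4 = (1467 - 31^2)/11 = 506/11 = 46, a_4 = floor((38 + 31)/46) = 1.
  m_5 = 46*1 - 31 = 15, d_5 = (1467 - 15^2)/46 = 1242/46 = 27, a_5 = floor((38 + 15)/27) = 1.
  m_6 = 27*1 - 15 = 12, d_6 = (1467 - 12^2)/27 = 1323/27 = 49, a_6 = floor((38 + 12)/49) = 1.
  m_7 = 49*1 - 12 = 37, d_7 = (1467 - 37^2)/49 = 98/49 = 2, a_7 = floor((38 + 37)/2) = 37.
  m_8 = 2*37 - 37 = 37, d_8 = (1467 - 37^2)/2 = 98/2 = 49, a_8 = floor((38 + 37)/49) = 1.
  m_9 = 49*1 - 37 = 12, d_9 = (1467 - 12^2)/49 = 1323/49 = 27, a_9 = floor((38 + 12)/27) = 1.
  m_10 = 27*1 - 12 = 15, d_10 = (1467 - 15^2)/27 = 1242/27 = 46, a_10 = floor((38 + 15)/46) = 1.
  m_11 = 46*1 - 15 = 31, d_11 = (1467 - 31^2)/46 = 506/46 = 11, a_11 = floor((38 + 31)/11) = 6.
  m_12 = 11*6 - 31 = 35, d_12 = (1467 - 35^2)/11 = 242/11 = 22, a_12 = floor((38 + 35)/22) = 3.
  m_13 = 22*3 - 35 = 31, d_13 = (1467 - 31^2)/22 = 506/22 = 23, a_13 = floor((38 + 31)/23) = 3.
  m_14 = 23*3 - 31 = 38, d_14 = (1467 - 38^2)/23 = 23/23 = 1, a_14 = floor((38 + 38)/1) = 76.
  m_15 = 1*76 - 38 = 38, d_15 = (1467 - 38^2)/1 = 23/1 = 23: (m_15, d_15) = (m_1, d_1) = (38, 23), so from here the quotients repeat a_1, ..., a_14; the period length is 14.
So sqrt(1467) = [38; (3, 3, 6, 1, 1, 1, 37, 1, 1, 1, 6, 3, 3, 76)] with period length k = 14.
k is even, so the fundamental solution of x^2 - 1467y^2 = 1 is (p_{k-1}, q_{k-1}) = (p_13, q_13); compute convergents through index 13.
Convergents (p_i = a_i*p_{i-1} + p_{i-2}, q_i = a_i*q_{i-1} + q_{i-2} with p_{-2}=0, p_{-1}=1, q_{-2}=1, q_{-1}=0):
  i=0: a_0=38, p_0 = 38*1 + 0 = 38, q_0 = 38*0 + 1 = 1.
  i=1: a_1=3, p_1 = 3*38 + 1 = 115, q_1 = 3*1 + 0 = 3.
  i=2: a_2=3, p_2 = 3*115 + 38 = 383, q_2 = 3*3 + 1 = 10.
  i=3: a_3=6, p_3 = 6*383 + 115 = 2413, q_3 = 6*10 + 3 = 63.
  i=4: a_4=1, p_4 = 1*2413 + 383 = 2796, q_4 = 1*63 + 10 = 73.
  i=5: a_5=1, p_5 = 1*2796 + 2413 = 5209, q_5 = 1*73 + 63 = 136.
  i=6: a_6=1, p_6 = 1*5209 + 2796 = 8005, q_6 = 1*136 + 73 = 209.
  i=7: a_7=37, p_7 = 37*8005 + 5209 = 301394, q_7 = 37*209 + 136 = 7869.
  i=8: a_8=1, p_8 = 1*301394 + 8005 = 309399, q_8 = 1*7869 + 209 = 8078.
  i=9: a_9=1, p_9 = 1*309399 + 301394 = 610793, q_9 = 1*8078 + 7869 = 15947.
  i=10: a_10=1, p_10 = 1*610793 + 309399 = 920192, q_10 = 1*15947 + 8078 = 24025.
  i=11: a_11=6, p_11 = 6*920192 + 610793 = 6131945, q_11 = 6*24025 + 15947 = 160097.
  i=12: a_12=3, p_12 = 3*6131945 + 920192 = 19316027, q_12 = 3*160097 + 24025 = 504316.
  i=13: a_13=3, p_13 = 3*19316027 + 6131945 = 64080026, q_13 = 3*504316 + 160097 = 1673045.
Check: 64080026^2 - 1467*1673045^2 = 4106249732160676 - 4106249732160675 = 1, so (x, y) = (64080026, 1673045) solves the equation, and by the theorem it is the least positive solution.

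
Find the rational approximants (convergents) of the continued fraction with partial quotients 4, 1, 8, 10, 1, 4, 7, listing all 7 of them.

4/1, 5/1, 44/9, 445/91, 489/100, 2401/491, 17296/3537

Using the convergent recurrence p_i = a_i*p_{i-1} + p_{i-2}, q_i = a_i*q_{i-1} + q_{i-2} with p_{-2}=0, p_{-1}=1, q_{-2}=1, q_{-1}=0:
  i=0: a_0=4, p_0 = 4*1 + 0 = 4, q_0 = 4*0 + 1 = 1.
  i=1: a_1=1, p_1 = 1*4 + 1 = 5, q_1 = 1*1 + 0 = 1.
  i=2: a_2=8, p_2 = 8*5 + 4 = 44, q_2 = 8*1 + 1 = 9.
  i=3: a_3=10, p_3 = 10*44 + 5 = 445, q_3 = 10*9 + 1 = 91.
  i=4: a_4=1, p_4 = 1*445 + 44 = 489, q_4 = 1*91 + 9 = 100.
  i=5: a_5=4, p_5 = 4*489 + 445 = 2401, q_5 = 4*100 + 91 = 491.
  i=6: a_6=7, p_6 = 7*2401 + 489 = 17296, q_6 = 7*491 + 100 = 3537.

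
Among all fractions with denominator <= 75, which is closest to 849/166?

Expand x = 849/166 as a continued fraction with the Euclidean algorithm:
  849 = 5*166 + 19, so a_0 = 5.
  166 = 8*19 + 14, so a_1 = 8.
  19 = 1*14 + 5, so a_2 = 1.
  14 = 2*5 + 4, so a_3 = 2.
  5 = 1*4 + 1, so a_4 = 1.
  4 = 4*1 + 0, so a_5 = 4.
so x = [5; 8, 1, 2, 1, 4].
Convergents (p_i = a_i*p_{i-1} + p_{i-2}, q_i = a_i*q_{i-1} + q_{i-2} with p_{-2}=0, p_{-1}=1, q_{-2}=1, q_{-1}=0), until the denominator exceeds 75:
  i=0: a_0=5, p_0 = 5*1 + 0 = 5, q_0 = 5*0 + 1 = 1.
  i=1: a_1=8, p_1 = 8*5 + 1 = 41, q_1 = 8*1 + 0 = 8.
  i=2: a_2=1, p_2 = 1*41 + 5 = 46, q_2 = 1*8 + 1 = 9.
  i=3: a_3=2, p_3 = 2*46 + 41 = 133, q_3 = 2*9 + 8 = 26.
  i=4: a_4=1, p_4 = 1*133 + 46 = 179, q_4 = 1*26 + 9 = 35.
  i=5: a_5=4, p_5 = 4*179 + 133 = 849, q_5 = 4*35 + 26 = 166.
q_5 = 166 > 75, so the last convergent with denominator <= 75 is p_4/q_4 = 179/35.
The closest fraction with denominator <= 75 is either p_4/q_4 or the intermediate fraction (k*p_4 + p_3)/(k*q_4 + q_3) with the largest k >= 1 whose denominator stays <= 75; these approach x as k grows, and every other convergent or intermediate fraction in range is farther away.
Largest k: floor((75 - q_3)/q_4) = floor((75 - 26)/35) = 1.
That gives (1*179 + 133)/(1*35 + 26) = 312/61.
Compare the errors: |x - 179/35| = |849*35 - 179*166|/(166*35) = 1/5810, and |x - 312/61| = |849*61 - 312*166|/(166*61) = 3/10126.
Cross-multiplying, 1*10126 = 10126 < 17430 = 3*5810, so 1/5810 is smaller: the convergent 179/35 is closer to x than 312/61.

179/35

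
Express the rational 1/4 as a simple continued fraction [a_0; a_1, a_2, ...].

Run the Euclidean algorithm on 1 and 4; the successive quotients are the partial quotients a_0, a_1, ... (each step inverts the fractional part left over by the previous one):
  1 = 0*4 + 1, so a_0 = 0.
  4 = 4*1 + 0, so a_1 = 4.
The remainder reaches 0 after 2 divisions, so the expansion has 2 partial quotients, read off in order.

[0; 4]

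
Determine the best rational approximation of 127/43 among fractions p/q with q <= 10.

3/1

Expand x = 127/43 as a continued fraction with the Euclidean algorithm:
  127 = 2*43 + 41, so a_0 = 2.
  43 = 1*41 + 2, so a_1 = 1.
  41 = 20*2 + 1, so a_2 = 20.
  2 = 2*1 + 0, so a_3 = 2.
so x = [2; 1, 20, 2].
Convergents (p_i = a_i*p_{i-1} + p_{i-2}, q_i = a_i*q_{i-1} + q_{i-2} with p_{-2}=0, p_{-1}=1, q_{-2}=1, q_{-1}=0), until the denominator exceeds 10:
  i=0: a_0=2, p_0 = 2*1 + 0 = 2, q_0 = 2*0 + 1 = 1.
  i=1: a_1=1, p_1 = 1*2 + 1 = 3, q_1 = 1*1 + 0 = 1.
  i=2: a_2=20, p_2 = 20*3 + 2 = 62, q_2 = 20*1 + 1 = 21.
q_2 = 21 > 10, so the last convergent with denominator <= 10 is p_1/q_1 = 3/1.
The closest fraction with denominator <= 10 is either p_1/q_1 or the intermediate fraction (k*p_1 + p_0)/(k*q_1 + q_0) with the largest k >= 1 whose denominator stays <= 10; these approach x as k grows, and every other convergent or intermediate fraction in range is farther away.
Largest k: floor((10 - q_0)/q_1) = floor((10 - 1)/1) = 9.
That gives (9*3 + 2)/(9*1 + 1) = 29/10.
Compare the errors: |x - 3/1| = |127*1 - 3*43|/(43*1) = 2/43, and |x - 29/10| = |127*10 - 29*43|/(43*10) = 23/430.
Cross-multiplying, 2*430 = 860 < 989 = 23*43, so 2/43 is smaller: the convergent 3/1 is closer to x than 29/10.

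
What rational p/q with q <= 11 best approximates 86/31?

25/9

Expand x = 86/31 as a continued fraction with the Euclidean algorithm:
  86 = 2*31 + 24, so a_0 = 2.
  31 = 1*24 + 7, so a_1 = 1.
  24 = 3*7 + 3, so a_2 = 3.
  7 = 2*3 + 1, so a_3 = 2.
  3 = 3*1 + 0, so a_4 = 3.
so x = [2; 1, 3, 2, 3].
Convergents (p_i = a_i*p_{i-1} + p_{i-2}, q_i = a_i*q_{i-1} + q_{i-2} with p_{-2}=0, p_{-1}=1, q_{-2}=1, q_{-1}=0), until the denominator exceeds 11:
  i=0: a_0=2, p_0 = 2*1 + 0 = 2, q_0 = 2*0 + 1 = 1.
  i=1: a_1=1, p_1 = 1*2 + 1 = 3, q_1 = 1*1 + 0 = 1.
  i=2: a_2=3, p_2 = 3*3 + 2 = 11, q_2 = 3*1 + 1 = 4.
  i=3: a_3=2, p_3 = 2*11 + 3 = 25, q_3 = 2*4 + 1 = 9.
  i=4: a_4=3, p_4 = 3*25 + 11 = 86, q_4 = 3*9 + 4 = 31.
q_4 = 31 > 11, so the last convergent with denominator <= 11 is p_3/q_3 = 25/9.
The closest fraction with denominator <= 11 is either p_3/q_3 or the intermediate fraction (k*p_3 + p_2)/(k*q_3 + q_2) with the largest k >= 1 whose denominator stays <= 11; these approach x as k grows, and every other convergent or intermediate fraction in range is farther away.
Largest k: floor((11 - q_2)/q_3) = floor((11 - 4)/9) = 0.
Since k = 0, no intermediate fraction beyond p_3/q_3 has denominator <= 11, so the convergent 25/9 is the closest (its error is |86*9 - 25*31|/(31*9) = 1/279).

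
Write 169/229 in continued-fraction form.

[0; 1, 2, 1, 4, 2, 5]

Run the Euclidean algorithm on 169 and 229; the successive quotients are the partial quotients a_0, a_1, ... (each step inverts the fractional part left over by the previous one):
  169 = 0*229 + 169, so a_0 = 0.
  229 = 1*169 + 60, so a_1 = 1.
  169 = 2*60 + 49, so a_2 = 2.
  60 = 1*49 + 11, so a_3 = 1.
  49 = 4*11 + 5, so a_4 = 4.
  11 = 2*5 + 1, so a_5 = 2.
  5 = 5*1 + 0, so a_6 = 5.
The remainder reaches 0 after 7 divisions, so the expansion has 7 partial quotients, read off in order.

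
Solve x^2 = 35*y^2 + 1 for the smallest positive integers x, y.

First expand sqrt(35) as a continued fraction. With x_i = (sqrt(35) + m_i)/d_i and (m_0, d_0) = (0, 1): a_0 = floor(sqrt(35)) = 5, since 5^2 = 25 <= 35 < 36 = 6^2.
Iterate m_{i+1} = d_i*a_i - m_i, d_{i+1} = (35 - m_{i+1}^2)/d_i, a_{i+1} = floor((a_0 + m_{i+1})/d_{i+1}):
  m_1 = 1*5 - 0 = 5, d_1 = (35 - 5^2)/1 = 10/1 = 10, a_1 = floor((5 + 5)/10) = 1.
  m_2 = 10*1 - 5 = 5, d_2 = (35 - 5^2)/10 = 10/10 = 1, a_2 = floor((5 + 5)/1) = 10.
  m_3 = 1*10 - 5 = 5, d_3 = (35 - 5^2)/1 = 10/1 = 10: (m_3, d_3) = (m_1, d_1) = (5, 10), so from here the quotients repeat a_1, a_2; the period length is 2.
So sqrt(35) = [5; (1, 10)] with period length k = 2.
k is even, so the fundamental solution of x^2 - 35y^2 = 1 is (p_{k-1}, q_{k-1}) = (p_1, q_1); compute convergents through index 1.
Convergents (p_i = a_i*p_{i-1} + p_{i-2}, q_i = a_i*q_{i-1} + q_{i-2} with p_{-2}=0, p_{-1}=1, q_{-2}=1, q_{-1}=0):
  i=0: a_0=5, p_0 = 5*1 + 0 = 5, q_0 = 5*0 + 1 = 1.
  i=1: a_1=1, p_1 = 1*5 + 1 = 6, q_1 = 1*1 + 0 = 1.
Check: 6^2 - 35*1^2 = 36 - 35 = 1, so (x, y) = (6, 1) solves the equation, and by the theorem it is the least positive solution.

(x, y) = (6, 1)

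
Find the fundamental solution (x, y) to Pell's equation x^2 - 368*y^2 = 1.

First expand sqrt(368) as a continued fraction. With x_i = (sqrt(368) + m_i)/d_i and (m_0, d_0) = (0, 1): a_0 = floor(sqrt(368)) = 19, since 19^2 = 361 <= 368 < 400 = 20^2.
Iterate m_{i+1} = d_i*a_i - m_i, d_{i+1} = (368 - m_{i+1}^2)/d_i, a_{i+1} = floor((a_0 + m_{i+1})/d_{i+1}):
  m_1 = 1*19 - 0 = 19, d_1 = (368 - 19^2)/1 = 7/1 = 7, a_1 = floor((19 + 19)/7) = 5.
  m_2 = 7*5 - 19 = 16, d_2 = (368 - 16^2)/7 = 112/7 = 16, a_2 = floor((19 + 16)/16) = 2.
  m_3 = 16*2 - 16 = 16, d_3 = (368 - 16^2)/16 = 112/16 = 7, a_3 = floor((19 + 16)/7) = 5.
  m_4 = 7*5 - 16 = 19, d_4 = (368 - 19^2)/7 = 7/7 = 1, a_4 = floor((19 + 19)/1) = 38.
  m_5 = 1*38 - 19 = 19, d_5 = (368 - 19^2)/1 = 7/1 = 7: (m_5, d_5) = (m_1, d_1) = (19, 7), so from here the quotients repeat a_1, ..., a_4; the period length is 4.
So sqrt(368) = [19; (5, 2, 5, 38)] with period length k = 4.
k is even, so the fundamental solution of x^2 - 368y^2 = 1 is (p_{k-1}, q_{k-1}) = (p_3, q_3); compute convergents through index 3.
Convergents (p_i = a_i*p_{i-1} + p_{i-2}, q_i = a_i*q_{i-1} + q_{i-2} with p_{-2}=0, p_{-1}=1, q_{-2}=1, q_{-1}=0):
  i=0: a_0=19, p_0 = 19*1 + 0 = 19, q_0 = 19*0 + 1 = 1.
  i=1: a_1=5, p_1 = 5*19 + 1 = 96, q_1 = 5*1 + 0 = 5.
  i=2: a_2=2, p_2 = 2*96 + 19 = 211, q_2 = 2*5 + 1 = 11.
  i=3: a_3=5, p_3 = 5*211 + 96 = 1151, q_3 = 5*11 + 5 = 60.
Check: 1151^2 - 368*60^2 = 1324801 - 1324800 = 1, so (x, y) = (1151, 60) solves the equation, and by the theorem it is the least positive solution.

(x, y) = (1151, 60)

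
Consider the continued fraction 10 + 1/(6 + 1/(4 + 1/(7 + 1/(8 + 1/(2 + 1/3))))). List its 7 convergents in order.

Using the convergent recurrence p_i = a_i*p_{i-1} + p_{i-2}, q_i = a_i*q_{i-1} + q_{i-2} with p_{-2}=0, p_{-1}=1, q_{-2}=1, q_{-1}=0:
  i=0: a_0=10, p_0 = 10*1 + 0 = 10, q_0 = 10*0 + 1 = 1.
  i=1: a_1=6, p_1 = 6*10 + 1 = 61, q_1 = 6*1 + 0 = 6.
  i=2: a_2=4, p_2 = 4*61 + 10 = 254, q_2 = 4*6 + 1 = 25.
  i=3: a_3=7, p_3 = 7*254 + 61 = 1839, q_3 = 7*25 + 6 = 181.
  i=4: a_4=8, p_4 = 8*1839 + 254 = 14966, q_4 = 8*181 + 25 = 1473.
  i=5: a_5=2, p_5 = 2*14966 + 1839 = 31771, q_5 = 2*1473 + 181 = 3127.
  i=6: a_6=3, p_6 = 3*31771 + 14966 = 110279, q_6 = 3*3127 + 1473 = 10854.

10/1, 61/6, 254/25, 1839/181, 14966/1473, 31771/3127, 110279/10854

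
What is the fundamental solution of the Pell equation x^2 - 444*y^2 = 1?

(x, y) = (295, 14)

First expand sqrt(444) as a continued fraction. With x_i = (sqrt(444) + m_i)/d_i and (m_0, d_0) = (0, 1): a_0 = floor(sqrt(444)) = 21, since 21^2 = 441 <= 444 < 484 = 22^2.
Iterate m_{i+1} = d_i*a_i - m_i, d_{i+1} = (444 - m_{i+1}^2)/d_i, a_{i+1} = floor((a_0 + m_{i+1})/d_{i+1}):
  m_1 = 1*21 - 0 = 21, d_1 = (444 - 21^2)/1 = 3/1 = 3, a_1 = floor((21 + 21)/3) = 14.
  m_2 = 3*14 - 21 = 21, d_2 = (444 - 21^2)/3 = 3/3 = 1, a_2 = floor((21 + 21)/1) = 42.
  m_3 = 1*42 - 21 = 21, d_3 = (444 - 21^2)/1 = 3/1 = 3: (m_3, d_3) = (m_1, d_1) = (21, 3), so from here the quotients repeat a_1, a_2; the period length is 2.
So sqrt(444) = [21; (14, 42)] with period length k = 2.
k is even, so the fundamental solution of x^2 - 444y^2 = 1 is (p_{k-1}, q_{k-1}) = (p_1, q_1); compute convergents through index 1.
Convergents (p_i = a_i*p_{i-1} + p_{i-2}, q_i = a_i*q_{i-1} + q_{i-2} with p_{-2}=0, p_{-1}=1, q_{-2}=1, q_{-1}=0):
  i=0: a_0=21, p_0 = 21*1 + 0 = 21, q_0 = 21*0 + 1 = 1.
  i=1: a_1=14, p_1 = 14*21 + 1 = 295, q_1 = 14*1 + 0 = 14.
Check: 295^2 - 444*14^2 = 87025 - 87024 = 1, so (x, y) = (295, 14) solves the equation, and by the theorem it is the least positive solution.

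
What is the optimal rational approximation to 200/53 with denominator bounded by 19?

Expand x = 200/53 as a continued fraction with the Euclidean algorithm:
  200 = 3*53 + 41, so a_0 = 3.
  53 = 1*41 + 12, so a_1 = 1.
  41 = 3*12 + 5, so a_2 = 3.
  12 = 2*5 + 2, so a_3 = 2.
  5 = 2*2 + 1, so a_4 = 2.
  2 = 2*1 + 0, so a_5 = 2.
so x = [3; 1, 3, 2, 2, 2].
Convergents (p_i = a_i*p_{i-1} + p_{i-2}, q_i = a_i*q_{i-1} + q_{i-2} with p_{-2}=0, p_{-1}=1, q_{-2}=1, q_{-1}=0), until the denominator exceeds 19:
  i=0: a_0=3, p_0 = 3*1 + 0 = 3, q_0 = 3*0 + 1 = 1.
  i=1: a_1=1, p_1 = 1*3 + 1 = 4, q_1 = 1*1 + 0 = 1.
  i=2: a_2=3, p_2 = 3*4 + 3 = 15, q_2 = 3*1 + 1 = 4.
  i=3: a_3=2, p_3 = 2*15 + 4 = 34, q_3 = 2*4 + 1 = 9.
  i=4: a_4=2, p_4 = 2*34 + 15 = 83, q_4 = 2*9 + 4 = 22.
q_4 = 22 > 19, so the last convergent with denominator <= 19 is p_3/q_3 = 34/9.
The closest fraction with denominator <= 19 is either p_3/q_3 or the intermediate fraction (k*p_3 + p_2)/(k*q_3 + q_2) with the largest k >= 1 whose denominator stays <= 19; these approach x as k grows, and every other convergent or intermediate fraction in range is farther away.
Largest k: floor((19 - q_2)/q_3) = floor((19 - 4)/9) = 1.
That gives (1*34 + 15)/(1*9 + 4) = 49/13.
Compare the errors: |x - 34/9| = |200*9 - 34*53|/(53*9) = 2/477, and |x - 49/13| = |200*13 - 49*53|/(53*13) = 3/689.
Cross-multiplying, 2*689 = 1378 < 1431 = 3*477, so 2/477 is smaller: the convergent 34/9 is closer to x than 49/13.

34/9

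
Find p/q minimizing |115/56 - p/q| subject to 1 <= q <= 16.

Expand x = 115/56 as a continued fraction with the Euclidean algorithm:
  115 = 2*56 + 3, so a_0 = 2.
  56 = 18*3 + 2, so a_1 = 18.
  3 = 1*2 + 1, so a_2 = 1.
  2 = 2*1 + 0, so a_3 = 2.
so x = [2; 18, 1, 2].
Convergents (p_i = a_i*p_{i-1} + p_{i-2}, q_i = a_i*q_{i-1} + q_{i-2} with p_{-2}=0, p_{-1}=1, q_{-2}=1, q_{-1}=0), until the denominator exceeds 16:
  i=0: a_0=2, p_0 = 2*1 + 0 = 2, q_0 = 2*0 + 1 = 1.
  i=1: a_1=18, p_1 = 18*2 + 1 = 37, q_1 = 18*1 + 0 = 18.
q_1 = 18 > 16, so the last convergent with denominator <= 16 is p_0/q_0 = 2/1.
The closest fraction with denominator <= 16 is either p_0/q_0 or the intermediate fraction (k*p_0 + p_{-1})/(k*q_0 + q_{-1}) with the largest k >= 1 whose denominator stays <= 16; these approach x as k grows, and every other convergent or intermediate fraction in range is farther away.
Largest k: floor((16 - q_{-1})/q_0) = floor((16 - 0)/1) = 16 (using the seeds p_{-1} = 1, q_{-1} = 0).
That gives (16*2 + 1)/(16*1 + 0) = 33/16.
Compare the errors: |x - 2/1| = |115*1 - 2*56|/(56*1) = 3/56, and |x - 33/16| = |115*16 - 33*56|/(56*16) = 8/896.
Cross-multiplying, 8*56 = 448 < 2688 = 3*896, so 8/896 is smaller: the intermediate fraction 33/16 is closer to x than 2/1.

33/16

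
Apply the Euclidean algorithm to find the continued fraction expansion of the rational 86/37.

[2; 3, 12]

Run the Euclidean algorithm on 86 and 37; the successive quotients are the partial quotients a_0, a_1, ... (each step inverts the fractional part left over by the previous one):
  86 = 2*37 + 12, so a_0 = 2.
  37 = 3*12 + 1, so a_1 = 3.
  12 = 12*1 + 0, so a_2 = 12.
The remainder reaches 0 after 3 divisions, so the expansion has 3 partial quotients, read off in order.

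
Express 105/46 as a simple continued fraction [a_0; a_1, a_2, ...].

Run the Euclidean algorithm on 105 and 46; the successive quotients are the partial quotients a_0, a_1, ... (each step inverts the fractional part left over by the previous one):
  105 = 2*46 + 13, so a_0 = 2.
  46 = 3*13 + 7, so a_1 = 3.
  13 = 1*7 + 6, so a_2 = 1.
  7 = 1*6 + 1, so a_3 = 1.
  6 = 6*1 + 0, so a_4 = 6.
The remainder reaches 0 after 5 divisions, so the expansion has 5 partial quotients, read off in order.

[2; 3, 1, 1, 6]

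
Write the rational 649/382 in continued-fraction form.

[1; 1, 2, 3, 9, 4]

Run the Euclidean algorithm on 649 and 382; the successive quotients are the partial quotients a_0, a_1, ... (each step inverts the fractional part left over by the previous one):
  649 = 1*382 + 267, so a_0 = 1.
  382 = 1*267 + 115, so a_1 = 1.
  267 = 2*115 + 37, so a_2 = 2.
  115 = 3*37 + 4, so a_3 = 3.
  37 = 9*4 + 1, so a_4 = 9.
  4 = 4*1 + 0, so a_5 = 4.
The remainder reaches 0 after 6 divisions, so the expansion has 6 partial quotients, read off in order.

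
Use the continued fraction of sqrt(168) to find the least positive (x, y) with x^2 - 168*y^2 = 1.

First expand sqrt(168) as a continued fraction. With x_i = (sqrt(168) + m_i)/d_i and (m_0, d_0) = (0, 1): a_0 = floor(sqrt(168)) = 12, since 12^2 = 144 <= 168 < 169 = 13^2.
Iterate m_{i+1} = d_i*a_i - m_i, d_{i+1} = (168 - m_{i+1}^2)/d_i, a_{i+1} = floor((a_0 + m_{i+1})/d_{i+1}):
  m_1 = 1*12 - 0 = 12, d_1 = (168 - 12^2)/1 = 24/1 = 24, a_1 = floor((12 + 12)/24) = 1.
  m_2 = 24*1 - 12 = 12, d_2 = (168 - 12^2)/24 = 24/24 = 1, a_2 = floor((12 + 12)/1) = 24.
  m_3 = 1*24 - 12 = 12, d_3 = (168 - 12^2)/1 = 24/1 = 24: (m_3, d_3) = (m_1, d_1) = (12, 24), so from here the quotients repeat a_1, a_2; the period length is 2.
So sqrt(168) = [12; (1, 24)] with period length k = 2.
k is even, so the fundamental solution of x^2 - 168y^2 = 1 is (p_{k-1}, q_{k-1}) = (p_1, q_1); compute convergents through index 1.
Convergents (p_i = a_i*p_{i-1} + p_{i-2}, q_i = a_i*q_{i-1} + q_{i-2} with p_{-2}=0, p_{-1}=1, q_{-2}=1, q_{-1}=0):
  i=0: a_0=12, p_0 = 12*1 + 0 = 12, q_0 = 12*0 + 1 = 1.
  i=1: a_1=1, p_1 = 1*12 + 1 = 13, q_1 = 1*1 + 0 = 1.
Check: 13^2 - 168*1^2 = 169 - 168 = 1, so (x, y) = (13, 1) solves the equation, and by the theorem it is the least positive solution.

(x, y) = (13, 1)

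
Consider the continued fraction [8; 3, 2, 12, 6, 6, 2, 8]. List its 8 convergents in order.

8/1, 25/3, 58/7, 721/87, 4384/529, 27025/3261, 58434/7051, 494497/59669

Using the convergent recurrence p_i = a_i*p_{i-1} + p_{i-2}, q_i = a_i*q_{i-1} + q_{i-2} with p_{-2}=0, p_{-1}=1, q_{-2}=1, q_{-1}=0:
  i=0: a_0=8, p_0 = 8*1 + 0 = 8, q_0 = 8*0 + 1 = 1.
  i=1: a_1=3, p_1 = 3*8 + 1 = 25, q_1 = 3*1 + 0 = 3.
  i=2: a_2=2, p_2 = 2*25 + 8 = 58, q_2 = 2*3 + 1 = 7.
  i=3: a_3=12, p_3 = 12*58 + 25 = 721, q_3 = 12*7 + 3 = 87.
  i=4: a_4=6, p_4 = 6*721 + 58 = 4384, q_4 = 6*87 + 7 = 529.
  i=5: a_5=6, p_5 = 6*4384 + 721 = 27025, q_5 = 6*529 + 87 = 3261.
  i=6: a_6=2, p_6 = 2*27025 + 4384 = 58434, q_6 = 2*3261 + 529 = 7051.
  i=7: a_7=8, p_7 = 8*58434 + 27025 = 494497, q_7 = 8*7051 + 3261 = 59669.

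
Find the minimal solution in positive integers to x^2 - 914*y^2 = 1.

First expand sqrt(914) as a continued fraction. With x_i = (sqrt(914) + m_i)/d_i and (m_0, d_0) = (0, 1): a_0 = floor(sqrt(914)) = 30, since 30^2 = 900 <= 914 < 961 = 31^2.
Iterate m_{i+1} = d_i*a_i - m_i, d_{i+1} = (914 - m_{i+1}^2)/d_i, a_{i+1} = floor((a_0 + m_{i+1})/d_{i+1}):
  m_1 = 1*30 - 0 = 30, d_1 = (914 - 30^2)/1 = 14/1 = 14, a_1 = floor((30 + 30)/14) = 4.
  m_2 = 14*4 - 30 = 26, d_2 = (914 - 26^2)/14 = 238/14 = 17, a_2 = floor((30 + 26)/17) = 3.
  m_3 = 17*3 - 26 = 25, d_3 = (914 - 25^2)/17 = 289/17 = 17, a_3 = floor((30 + 25)/17) = 3.
  m_4 = 17*3 - 25 = 26, d_4 = (914 - 26^2)/17 = 238/17 = 14, a_4 = floor((30 + 26)/14) = 4.
  m_5 = 14*4 - 26 = 30, d_5 = (914 - 30^2)/14 = 14/14 = 1, a_5 = floor((30 + 30)/1) = 60.
  m_6 = 1*60 - 30 = 30, d_6 = (914 - 30^2)/1 = 14/1 = 14: (m_6, d_6) = (m_1, d_1) = (30, 14), so from here the quotients repeat a_1, ..., a_5; the period length is 5.
So sqrt(914) = [30; (4, 3, 3, 4, 60)] with period length k = 5.
k is odd, so (p_{k-1}, q_{k-1}) only solves x^2 - 914y^2 = -1 and the fundamental solution of x^2 - 914y^2 = 1 is (p_{2k-1}, q_{2k-1}) = (p_9, q_9); compute convergents through index 9, running through the period twice.
Convergents (p_i = a_i*p_{i-1} + p_{i-2}, q_i = a_i*q_{i-1} + q_{i-2} with p_{-2}=0, p_{-1}=1, q_{-2}=1, q_{-1}=0):
  i=0: a_0=30, p_0 = 30*1 + 0 = 30, q_0 = 30*0 + 1 = 1.
  i=1: a_1=4, p_1 = 4*30 + 1 = 121, q_1 = 4*1 + 0 = 4.
  i=2: a_2=3, p_2 = 3*121 + 30 = 393, q_2 = 3*4 + 1 = 13.
  i=3: a_3=3, p_3 = 3*393 + 121 = 1300, q_3 = 3*13 + 4 = 43.
  i=4: a_4=4, p_4 = 4*1300 + 393 = 5593, q_4 = 4*43 + 13 = 185.
  i=5: a_5=60, p_5 = 60*5593 + 1300 = 336880, q_5 = 60*185 + 43 = 11143.
  i=6: a_6=4, p_6 = 4*336880 + 5593 = 1353113, q_6 = 4*11143 + 185 = 44757.
  i=7: a_7=3, p_7 = 3*1353113 + 336880 = 4396219, q_7 = 3*44757 + 11143 = 145414.
  i=8: a_8=3, p_8 = 3*4396219 + 1353113 = 14541770, q_8 = 3*145414 + 44757 = 480999.
  i=9: a_9=4, p_9 = 4*14541770 + 4396219 = 62563299, q_9 = 4*480999 + 145414 = 2069410.
Indeed p_4^2 - 914*q_4^2 = 31281649 - 31281650 = -1, not +1.
Check: 62563299^2 - 914*2069410^2 = 3914166381763401 - 3914166381763400 = 1, so (x, y) = (62563299, 2069410) solves the equation, and by the theorem it is the least positive solution.

(x, y) = (62563299, 2069410)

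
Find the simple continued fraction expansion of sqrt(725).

[26; (1, 12, 2, 12, 1, 52)]

Write x_i = (sqrt(725) + m_i)/d_i with (m_0, d_0) = (0, 1). a_0 = floor(sqrt(725)) = 26, since 26^2 = 676 <= 725 < 729 = 27^2.
Iterate m_{i+1} = d_i*a_i - m_i, d_{i+1} = (725 - m_{i+1}^2)/d_i, a_{i+1} = floor((a_0 + m_{i+1})/d_{i+1}):
  m_1 = 1*26 - 0 = 26, d_1 = (725 - 26^2)/1 = 49/1 = 49, a_1 = floor((26 + 26)/49) = 1.
  m_2 = 49*1 - 26 = 23, d_2 = (725 - 23^2)/49 = 196/49 = 4, a_2 = floor((26 + 23)/4) = 12.
  m_3 = 4*12 - 23 = 25, d_3 = (725 - 25^2)/4 = 100/4 = 25, a_3 = floor((26 + 25)/25) = 2.
  m_4 = 25*2 - 25 = 25, d_4 = (725 - 25^2)/25 = 100/25 = 4, a_4 = floor((26 + 25)/4) = 12.
  m_5 = 4*12 - 25 = 23, d_5 = (725 - 23^2)/4 = 196/4 = 49, a_5 = floor((26 + 23)/49) = 1.
  m_6 = 49*1 - 23 = 26, d_6 = (725 - 26^2)/49 = 49/49 = 1, a_6 = floor((26 + 26)/1) = 52.
  m_7 = 1*52 - 26 = 26, d_7 = (725 - 26^2)/1 = 49/1 = 49: (m_7, d_7) = (m_1, d_1) = (26, 49), so from here the quotients repeat a_1, ..., a_6; the period length is 6.
Hence the expansion of sqrt(725) is a_0 = 26 followed by the repeating block 1, 12, 2, 12, 1, 52 (period 6).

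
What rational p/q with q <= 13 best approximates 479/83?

75/13

Expand x = 479/83 as a continued fraction with the Euclidean algorithm:
  479 = 5*83 + 64, so a_0 = 5.
  83 = 1*64 + 19, so a_1 = 1.
  64 = 3*19 + 7, so a_2 = 3.
  19 = 2*7 + 5, so a_3 = 2.
  7 = 1*5 + 2, so a_4 = 1.
  5 = 2*2 + 1, so a_5 = 2.
  2 = 2*1 + 0, so a_6 = 2.
so x = [5; 1, 3, 2, 1, 2, 2].
Convergents (p_i = a_i*p_{i-1} + p_{i-2}, q_i = a_i*q_{i-1} + q_{i-2} with p_{-2}=0, p_{-1}=1, q_{-2}=1, q_{-1}=0), until the denominator exceeds 13:
  i=0: a_0=5, p_0 = 5*1 + 0 = 5, q_0 = 5*0 + 1 = 1.
  i=1: a_1=1, p_1 = 1*5 + 1 = 6, q_1 = 1*1 + 0 = 1.
  i=2: a_2=3, p_2 = 3*6 + 5 = 23, q_2 = 3*1 + 1 = 4.
  i=3: a_3=2, p_3 = 2*23 + 6 = 52, q_3 = 2*4 + 1 = 9.
  i=4: a_4=1, p_4 = 1*52 + 23 = 75, q_4 = 1*9 + 4 = 13.
  i=5: a_5=2, p_5 = 2*75 + 52 = 202, q_5 = 2*13 + 9 = 35.
q_5 = 35 > 13, so the last convergent with denominator <= 13 is p_4/q_4 = 75/13.
The closest fraction with denominator <= 13 is either p_4/q_4 or the intermediate fraction (k*p_4 + p_3)/(k*q_4 + q_3) with the largest k >= 1 whose denominator stays <= 13; these approach x as k grows, and every other convergent or intermediate fraction in range is farther away.
Largest k: floor((13 - q_3)/q_4) = floor((13 - 9)/13) = 0.
Since k = 0, no intermediate fraction beyond p_4/q_4 has denominator <= 13, so the convergent 75/13 is the closest (its error is |479*13 - 75*83|/(83*13) = 2/1079).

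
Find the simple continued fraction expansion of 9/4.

Run the Euclidean algorithm on 9 and 4; the successive quotients are the partial quotients a_0, a_1, ... (each step inverts the fractional part left over by the previous one):
  9 = 2*4 + 1, so a_0 = 2.
  4 = 4*1 + 0, so a_1 = 4.
The remainder reaches 0 after 2 divisions, so the expansion has 2 partial quotients, read off in order.

[2; 4]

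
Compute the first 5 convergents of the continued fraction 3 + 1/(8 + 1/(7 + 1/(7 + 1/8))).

3/1, 25/8, 178/57, 1271/407, 10346/3313

Using the convergent recurrence p_i = a_i*p_{i-1} + p_{i-2}, q_i = a_i*q_{i-1} + q_{i-2} with p_{-2}=0, p_{-1}=1, q_{-2}=1, q_{-1}=0:
  i=0: a_0=3, p_0 = 3*1 + 0 = 3, q_0 = 3*0 + 1 = 1.
  i=1: a_1=8, p_1 = 8*3 + 1 = 25, q_1 = 8*1 + 0 = 8.
  i=2: a_2=7, p_2 = 7*25 + 3 = 178, q_2 = 7*8 + 1 = 57.
  i=3: a_3=7, p_3 = 7*178 + 25 = 1271, q_3 = 7*57 + 8 = 407.
  i=4: a_4=8, p_4 = 8*1271 + 178 = 10346, q_4 = 8*407 + 57 = 3313.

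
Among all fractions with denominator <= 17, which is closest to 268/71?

34/9

Expand x = 268/71 as a continued fraction with the Euclidean algorithm:
  268 = 3*71 + 55, so a_0 = 3.
  71 = 1*55 + 16, so a_1 = 1.
  55 = 3*16 + 7, so a_2 = 3.
  16 = 2*7 + 2, so a_3 = 2.
  7 = 3*2 + 1, so a_4 = 3.
  2 = 2*1 + 0, so a_5 = 2.
so x = [3; 1, 3, 2, 3, 2].
Convergents (p_i = a_i*p_{i-1} + p_{i-2}, q_i = a_i*q_{i-1} + q_{i-2} with p_{-2}=0, p_{-1}=1, q_{-2}=1, q_{-1}=0), until the denominator exceeds 17:
  i=0: a_0=3, p_0 = 3*1 + 0 = 3, q_0 = 3*0 + 1 = 1.
  i=1: a_1=1, p_1 = 1*3 + 1 = 4, q_1 = 1*1 + 0 = 1.
  i=2: a_2=3, p_2 = 3*4 + 3 = 15, q_2 = 3*1 + 1 = 4.
  i=3: a_3=2, p_3 = 2*15 + 4 = 34, q_3 = 2*4 + 1 = 9.
  i=4: a_4=3, p_4 = 3*34 + 15 = 117, q_4 = 3*9 + 4 = 31.
q_4 = 31 > 17, so the last convergent with denominator <= 17 is p_3/q_3 = 34/9.
The closest fraction with denominator <= 17 is either p_3/q_3 or the intermediate fraction (k*p_3 + p_2)/(k*q_3 + q_2) with the largest k >= 1 whose denominator stays <= 17; these approach x as k grows, and every other convergent or intermediate fraction in range is farther away.
Largest k: floor((17 - q_2)/q_3) = floor((17 - 4)/9) = 1.
That gives (1*34 + 15)/(1*9 + 4) = 49/13.
Compare the errors: |x - 34/9| = |268*9 - 34*71|/(71*9) = 2/639, and |x - 49/13| = |268*13 - 49*71|/(71*13) = 5/923.
Cross-multiplying, 2*923 = 1846 < 3195 = 5*639, so 2/639 is smaller: the convergent 34/9 is closer to x than 49/13.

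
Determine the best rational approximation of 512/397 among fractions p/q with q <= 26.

31/24

Expand x = 512/397 as a continued fraction with the Euclidean algorithm:
  512 = 1*397 + 115, so a_0 = 1.
  397 = 3*115 + 52, so a_1 = 3.
  115 = 2*52 + 11, so a_2 = 2.
  52 = 4*11 + 8, so a_3 = 4.
  11 = 1*8 + 3, so a_4 = 1.
  8 = 2*3 + 2, so a_5 = 2.
  3 = 1*2 + 1, so a_6 = 1.
  2 = 2*1 + 0, so a_7 = 2.
so x = [1; 3, 2, 4, 1, 2, 1, 2].
Convergents (p_i = a_i*p_{i-1} + p_{i-2}, q_i = a_i*q_{i-1} + q_{i-2} with p_{-2}=0, p_{-1}=1, q_{-2}=1, q_{-1}=0), until the denominator exceeds 26:
  i=0: a_0=1, p_0 = 1*1 + 0 = 1, q_0 = 1*0 + 1 = 1.
  i=1: a_1=3, p_1 = 3*1 + 1 = 4, q_1 = 3*1 + 0 = 3.
  i=2: a_2=2, p_2 = 2*4 + 1 = 9, q_2 = 2*3 + 1 = 7.
  i=3: a_3=4, p_3 = 4*9 + 4 = 40, q_3 = 4*7 + 3 = 31.
q_3 = 31 > 26, so the last convergent with denominator <= 26 is p_2/q_2 = 9/7.
The closest fraction with denominator <= 26 is either p_2/q_2 or the intermediate fraction (k*p_2 + p_1)/(k*q_2 + q_1) with the largest k >= 1 whose denominator stays <= 26; these approach x as k grows, and every other convergent or intermediate fraction in range is farther away.
Largest k: floor((26 - q_1)/q_2) = floor((26 - 3)/7) = 3.
That gives (3*9 + 4)/(3*7 + 3) = 31/24.
Compare the errors: |x - 9/7| = |512*7 - 9*397|/(397*7) = 11/2779, and |x - 31/24| = |512*24 - 31*397|/(397*24) = 19/9528.
Cross-multiplying, 19*2779 = 52801 < 104808 = 11*9528, so 19/9528 is smaller: the intermediate fraction 31/24 is closer to x than 9/7.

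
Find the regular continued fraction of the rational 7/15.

Run the Euclidean algorithm on 7 and 15; the successive quotients are the partial quotients a_0, a_1, ... (each step inverts the fractional part left over by the previous one):
  7 = 0*15 + 7, so a_0 = 0.
  15 = 2*7 + 1, so a_1 = 2.
  7 = 7*1 + 0, so a_2 = 7.
The remainder reaches 0 after 3 divisions, so the expansion has 3 partial quotients, read off in order.

[0; 2, 7]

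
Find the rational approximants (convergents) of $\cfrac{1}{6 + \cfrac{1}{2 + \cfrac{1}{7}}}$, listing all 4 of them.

Using the convergent recurrence p_i = a_i*p_{i-1} + p_{i-2}, q_i = a_i*q_{i-1} + q_{i-2} with p_{-2}=0, p_{-1}=1, q_{-2}=1, q_{-1}=0:
  i=0: a_0=0, p_0 = 0*1 + 0 = 0, q_0 = 0*0 + 1 = 1.
  i=1: a_1=6, p_1 = 6*0 + 1 = 1, q_1 = 6*1 + 0 = 6.
  i=2: a_2=2, p_2 = 2*1 + 0 = 2, q_2 = 2*6 + 1 = 13.
  i=3: a_3=7, p_3 = 7*2 + 1 = 15, q_3 = 7*13 + 6 = 97.

0/1, 1/6, 2/13, 15/97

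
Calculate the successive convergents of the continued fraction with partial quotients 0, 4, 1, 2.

Using the convergent recurrence p_i = a_i*p_{i-1} + p_{i-2}, q_i = a_i*q_{i-1} + q_{i-2} with p_{-2}=0, p_{-1}=1, q_{-2}=1, q_{-1}=0:
  i=0: a_0=0, p_0 = 0*1 + 0 = 0, q_0 = 0*0 + 1 = 1.
  i=1: a_1=4, p_1 = 4*0 + 1 = 1, q_1 = 4*1 + 0 = 4.
  i=2: a_2=1, p_2 = 1*1 + 0 = 1, q_2 = 1*4 + 1 = 5.
  i=3: a_3=2, p_3 = 2*1 + 1 = 3, q_3 = 2*5 + 4 = 14.

0/1, 1/4, 1/5, 3/14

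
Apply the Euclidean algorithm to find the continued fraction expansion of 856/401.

[2; 7, 2, 2, 1, 7]

Run the Euclidean algorithm on 856 and 401; the successive quotients are the partial quotients a_0, a_1, ... (each step inverts the fractional part left over by the previous one):
  856 = 2*401 + 54, so a_0 = 2.
  401 = 7*54 + 23, so a_1 = 7.
  54 = 2*23 + 8, so a_2 = 2.
  23 = 2*8 + 7, so a_3 = 2.
  8 = 1*7 + 1, so a_4 = 1.
  7 = 7*1 + 0, so a_5 = 7.
The remainder reaches 0 after 6 divisions, so the expansion has 6 partial quotients, read off in order.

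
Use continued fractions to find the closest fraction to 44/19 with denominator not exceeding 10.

23/10

Expand x = 44/19 as a continued fraction with the Euclidean algorithm:
  44 = 2*19 + 6, so a_0 = 2.
  19 = 3*6 + 1, so a_1 = 3.
  6 = 6*1 + 0, so a_2 = 6.
so x = [2; 3, 6].
Convergents (p_i = a_i*p_{i-1} + p_{i-2}, q_i = a_i*q_{i-1} + q_{i-2} with p_{-2}=0, p_{-1}=1, q_{-2}=1, q_{-1}=0), until the denominator exceeds 10:
  i=0: a_0=2, p_0 = 2*1 + 0 = 2, q_0 = 2*0 + 1 = 1.
  i=1: a_1=3, p_1 = 3*2 + 1 = 7, q_1 = 3*1 + 0 = 3.
  i=2: a_2=6, p_2 = 6*7 + 2 = 44, q_2 = 6*3 + 1 = 19.
q_2 = 19 > 10, so the last convergent with denominator <= 10 is p_1/q_1 = 7/3.
The closest fraction with denominator <= 10 is either p_1/q_1 or the intermediate fraction (k*p_1 + p_0)/(k*q_1 + q_0) with the largest k >= 1 whose denominator stays <= 10; these approach x as k grows, and every other convergent or intermediate fraction in range is farther away.
Largest k: floor((10 - q_0)/q_1) = floor((10 - 1)/3) = 3.
That gives (3*7 + 2)/(3*3 + 1) = 23/10.
Compare the errors: |x - 7/3| = |44*3 - 7*19|/(19*3) = 1/57, and |x - 23/10| = |44*10 - 23*19|/(19*10) = 3/190.
Cross-multiplying, 3*57 = 171 < 190 = 1*190, so 3/190 is smaller: the intermediate fraction 23/10 is closer to x than 7/3.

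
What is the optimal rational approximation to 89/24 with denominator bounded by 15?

26/7

Expand x = 89/24 as a continued fraction with the Euclidean algorithm:
  89 = 3*24 + 17, so a_0 = 3.
  24 = 1*17 + 7, so a_1 = 1.
  17 = 2*7 + 3, so a_2 = 2.
  7 = 2*3 + 1, so a_3 = 2.
  3 = 3*1 + 0, so a_4 = 3.
so x = [3; 1, 2, 2, 3].
Convergents (p_i = a_i*p_{i-1} + p_{i-2}, q_i = a_i*q_{i-1} + q_{i-2} with p_{-2}=0, p_{-1}=1, q_{-2}=1, q_{-1}=0), until the denominator exceeds 15:
  i=0: a_0=3, p_0 = 3*1 + 0 = 3, q_0 = 3*0 + 1 = 1.
  i=1: a_1=1, p_1 = 1*3 + 1 = 4, q_1 = 1*1 + 0 = 1.
  i=2: a_2=2, p_2 = 2*4 + 3 = 11, q_2 = 2*1 + 1 = 3.
  i=3: a_3=2, p_3 = 2*11 + 4 = 26, q_3 = 2*3 + 1 = 7.
  i=4: a_4=3, p_4 = 3*26 + 11 = 89, q_4 = 3*7 + 3 = 24.
q_4 = 24 > 15, so the last convergent with denominator <= 15 is p_3/q_3 = 26/7.
The closest fraction with denominator <= 15 is either p_3/q_3 or the intermediate fraction (k*p_3 + p_2)/(k*q_3 + q_2) with the largest k >= 1 whose denominator stays <= 15; these approach x as k grows, and every other convergent or intermediate fraction in range is farther away.
Largest k: floor((15 - q_2)/q_3) = floor((15 - 3)/7) = 1.
That gives (1*26 + 11)/(1*7 + 3) = 37/10.
Compare the errors: |x - 26/7| = |89*7 - 26*24|/(24*7) = 1/168, and |x - 37/10| = |89*10 - 37*24|/(24*10) = 2/240.
Cross-multiplying, 1*240 = 240 < 336 = 2*168, so 1/168 is smaller: the convergent 26/7 is closer to x than 37/10.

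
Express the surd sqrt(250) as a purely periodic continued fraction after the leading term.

Write x_i = (sqrt(250) + m_i)/d_i with (m_0, d_0) = (0, 1). a_0 = floor(sqrt(250)) = 15, since 15^2 = 225 <= 250 < 256 = 16^2.
Iterate m_{i+1} = d_i*a_i - m_i, d_{i+1} = (250 - m_{i+1}^2)/d_i, a_{i+1} = floor((a_0 + m_{i+1})/d_{i+1}):
  m_1 = 1*15 - 0 = 15, d_1 = (250 - 15^2)/1 = 25/1 = 25, a_1 = floor((15 + 15)/25) = 1.
  m_2 = 25*1 - 15 = 10, d_2 = (250 - 10^2)/25 = 150/25 = 6, a_2 = floor((15 + 10)/6) = 4.
  m_3 = 6*4 - 10 = 14, d_3 = (250 - 14^2)/6 = 54/6 = 9, a_3 = floor((15 + 14)/9) = 3.
  m_4 = 9*3 - 14 = 13, d_4 = (250 - 13^2)/9 = 81/9 = 9, a_4 = floor((15 + 13)/9) = 3.
  m_5 = 9*3 - 13 = 14, d_5 = (250 - 14^2)/9 = 54/9 = 6, a_5 = floor((15 + 14)/6) = 4.
  m_6 = 6*4 - 14 = 10, d_6 = (250 - 10^2)/6 = 150/6 = 25, a_6 = floor((15 + 10)/25) = 1.
  m_7 = 25*1 - 10 = 15, d_7 = (250 - 15^2)/25 = 25/25 = 1, a_7 = floor((15 + 15)/1) = 30.
  m_8 = 1*30 - 15 = 15, d_8 = (250 - 15^2)/1 = 25/1 = 25: (m_8, d_8) = (m_1, d_1) = (15, 25), so from here the quotients repeat a_1, ..., a_7; the period length is 7.
Hence the expansion of sqrt(250) is a_0 = 15 followed by the repeating block 1, 4, 3, 3, 4, 1, 30 (period 7).

[15; (1, 4, 3, 3, 4, 1, 30)]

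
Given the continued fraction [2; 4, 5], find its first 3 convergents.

2/1, 9/4, 47/21

Using the convergent recurrence p_i = a_i*p_{i-1} + p_{i-2}, q_i = a_i*q_{i-1} + q_{i-2} with p_{-2}=0, p_{-1}=1, q_{-2}=1, q_{-1}=0:
  i=0: a_0=2, p_0 = 2*1 + 0 = 2, q_0 = 2*0 + 1 = 1.
  i=1: a_1=4, p_1 = 4*2 + 1 = 9, q_1 = 4*1 + 0 = 4.
  i=2: a_2=5, p_2 = 5*9 + 2 = 47, q_2 = 5*4 + 1 = 21.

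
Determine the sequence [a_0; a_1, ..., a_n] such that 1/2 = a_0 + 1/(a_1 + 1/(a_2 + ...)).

Run the Euclidean algorithm on 1 and 2; the successive quotients are the partial quotients a_0, a_1, ... (each step inverts the fractional part left over by the previous one):
  1 = 0*2 + 1, so a_0 = 0.
  2 = 2*1 + 0, so a_1 = 2.
The remainder reaches 0 after 2 divisions, so the expansion has 2 partial quotients, read off in order.

[0; 2]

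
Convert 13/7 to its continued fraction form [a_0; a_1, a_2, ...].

Run the Euclidean algorithm on 13 and 7; the successive quotients are the partial quotients a_0, a_1, ... (each step inverts the fractional part left over by the previous one):
  13 = 1*7 + 6, so a_0 = 1.
  7 = 1*6 + 1, so a_1 = 1.
  6 = 6*1 + 0, so a_2 = 6.
The remainder reaches 0 after 3 divisions, so the expansion has 3 partial quotients, read off in order.

[1; 1, 6]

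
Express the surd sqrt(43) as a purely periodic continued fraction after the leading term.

Write x_i = (sqrt(43) + m_i)/d_i with (m_0, d_0) = (0, 1). a_0 = floor(sqrt(43)) = 6, since 6^2 = 36 <= 43 < 49 = 7^2.
Iterate m_{i+1} = d_i*a_i - m_i, d_{i+1} = (43 - m_{i+1}^2)/d_i, a_{i+1} = floor((a_0 + m_{i+1})/d_{i+1}):
  m_1 = 1*6 - 0 = 6, d_1 = (43 - 6^2)/1 = 7/1 = 7, a_1 = floor((6 + 6)/7) = 1.
  m_2 = 7*1 - 6 = 1, d_2 = (43 - 1^2)/7 = 42/7 = 6, a_2 = floor((6 + 1)/6) = 1.
  m_3 = 6*1 - 1 = 5, d_3 = (43 - 5^2)/6 = 18/6 = 3, a_3 = floor((6 + 5)/3) = 3.
  m_4 = 3*3 - 5 = 4, d_4 = (43 - 4^2)/3 = 27/3 = 9, a_4 = floor((6 + 4)/9) = 1.
  m_5 = 9*1 - 4 = 5, d_5 = (43 - 5^2)/9 = 18/9 = 2, a_5 = floor((6 + 5)/2) = 5.
  m_6 = 2*5 - 5 = 5, d_6 = (43 - 5^2)/2 = 18/2 = 9, a_6 = floor((6 + 5)/9) = 1.
  m_7 = 9*1 - 5 = 4, d_7 = (43 - 4^2)/9 = 27/9 = 3, a_7 = floor((6 + 4)/3) = 3.
  m_8 = 3*3 - 4 = 5, d_8 = (43 - 5^2)/3 = 18/3 = 6, a_8 = floor((6 + 5)/6) = 1.
  m_9 = 6*1 - 5 = 1, d_9 = (43 - 1^2)/6 = 42/6 = 7, a_9 = floor((6 + 1)/7) = 1.
  m_10 = 7*1 - 1 = 6, d_10 = (43 - 6^2)/7 = 7/7 = 1, a_10 = floor((6 + 6)/1) = 12.
  m_11 = 1*12 - 6 = 6, d_11 = (43 - 6^2)/1 = 7/1 = 7: (m_11, d_11) = (m_1, d_1) = (6, 7), so from here the quotients repeat a_1, ..., a_10; the period length is 10.
Hence the expansion of sqrt(43) is a_0 = 6 followed by the repeating block 1, 1, 3, 1, 5, 1, 3, 1, 1, 12 (period 10).

[6; (1, 1, 3, 1, 5, 1, 3, 1, 1, 12)]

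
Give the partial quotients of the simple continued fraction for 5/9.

Run the Euclidean algorithm on 5 and 9; the successive quotients are the partial quotients a_0, a_1, ... (each step inverts the fractional part left over by the previous one):
  5 = 0*9 + 5, so a_0 = 0.
  9 = 1*5 + 4, so a_1 = 1.
  5 = 1*4 + 1, so a_2 = 1.
  4 = 4*1 + 0, so a_3 = 4.
The remainder reaches 0 after 4 divisions, so the expansion has 4 partial quotients, read off in order.

[0; 1, 1, 4]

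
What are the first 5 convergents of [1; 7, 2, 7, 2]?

1/1, 8/7, 17/15, 127/112, 271/239

Using the convergent recurrence p_i = a_i*p_{i-1} + p_{i-2}, q_i = a_i*q_{i-1} + q_{i-2} with p_{-2}=0, p_{-1}=1, q_{-2}=1, q_{-1}=0:
  i=0: a_0=1, p_0 = 1*1 + 0 = 1, q_0 = 1*0 + 1 = 1.
  i=1: a_1=7, p_1 = 7*1 + 1 = 8, q_1 = 7*1 + 0 = 7.
  i=2: a_2=2, p_2 = 2*8 + 1 = 17, q_2 = 2*7 + 1 = 15.
  i=3: a_3=7, p_3 = 7*17 + 8 = 127, q_3 = 7*15 + 7 = 112.
  i=4: a_4=2, p_4 = 2*127 + 17 = 271, q_4 = 2*112 + 15 = 239.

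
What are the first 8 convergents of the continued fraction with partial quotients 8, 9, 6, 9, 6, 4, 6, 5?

Using the convergent recurrence p_i = a_i*p_{i-1} + p_{i-2}, q_i = a_i*q_{i-1} + q_{i-2} with p_{-2}=0, p_{-1}=1, q_{-2}=1, q_{-1}=0:
  i=0: a_0=8, p_0 = 8*1 + 0 = 8, q_0 = 8*0 + 1 = 1.
  i=1: a_1=9, p_1 = 9*8 + 1 = 73, q_1 = 9*1 + 0 = 9.
  i=2: a_2=6, p_2 = 6*73 + 8 = 446, q_2 = 6*9 + 1 = 55.
  i=3: a_3=9, p_3 = 9*446 + 73 = 4087, q_3 = 9*55 + 9 = 504.
  i=4: a_4=6, p_4 = 6*4087 + 446 = 24968, q_4 = 6*504 + 55 = 3079.
  i=5: a_5=4, p_5 = 4*24968 + 4087 = 103959, q_5 = 4*3079 + 504 = 12820.
  i=6: a_6=6, p_6 = 6*103959 + 24968 = 648722, q_6 = 6*12820 + 3079 = 79999.
  i=7: a_7=5, p_7 = 5*648722 + 103959 = 3347569, q_7 = 5*79999 + 12820 = 412815.

8/1, 73/9, 446/55, 4087/504, 24968/3079, 103959/12820, 648722/79999, 3347569/412815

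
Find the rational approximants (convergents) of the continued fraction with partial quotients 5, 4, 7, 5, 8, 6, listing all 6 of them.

Using the convergent recurrence p_i = a_i*p_{i-1} + p_{i-2}, q_i = a_i*q_{i-1} + q_{i-2} with p_{-2}=0, p_{-1}=1, q_{-2}=1, q_{-1}=0:
  i=0: a_0=5, p_0 = 5*1 + 0 = 5, q_0 = 5*0 + 1 = 1.
  i=1: a_1=4, p_1 = 4*5 + 1 = 21, q_1 = 4*1 + 0 = 4.
  i=2: a_2=7, p_2 = 7*21 + 5 = 152, q_2 = 7*4 + 1 = 29.
  i=3: a_3=5, p_3 = 5*152 + 21 = 781, q_3 = 5*29 + 4 = 149.
  i=4: a_4=8, p_4 = 8*781 + 152 = 6400, q_4 = 8*149 + 29 = 1221.
  i=5: a_5=6, p_5 = 6*6400 + 781 = 39181, q_5 = 6*1221 + 149 = 7475.

5/1, 21/4, 152/29, 781/149, 6400/1221, 39181/7475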